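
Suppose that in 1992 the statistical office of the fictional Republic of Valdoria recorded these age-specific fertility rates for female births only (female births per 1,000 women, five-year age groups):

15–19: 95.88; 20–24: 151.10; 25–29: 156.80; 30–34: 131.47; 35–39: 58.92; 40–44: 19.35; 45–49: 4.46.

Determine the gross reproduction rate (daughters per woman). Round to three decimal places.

3.090

Sum of female ASFRs = 95.88 + 151.10 + 156.80 + 131.47 + 58.92 + 19.35 + 4.46 = 617.98
GRR = 5 × 617.98 / 1000 = 3.0899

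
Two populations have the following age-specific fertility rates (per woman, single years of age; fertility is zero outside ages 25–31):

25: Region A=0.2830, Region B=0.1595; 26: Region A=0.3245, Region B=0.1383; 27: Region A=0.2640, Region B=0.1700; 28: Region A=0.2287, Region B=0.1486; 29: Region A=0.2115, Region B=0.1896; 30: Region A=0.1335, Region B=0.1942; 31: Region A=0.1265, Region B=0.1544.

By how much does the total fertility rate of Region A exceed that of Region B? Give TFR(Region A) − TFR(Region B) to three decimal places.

Region A:
  Sum of ASFRs = 0.2830 + 0.3245 + 0.2640 + 0.2287 + 0.2115 + 0.1335 + 0.1265 = 1.5717
  TFR = 1.5717
Region B:
  Sum of ASFRs = 0.1595 + 0.1383 + 0.1700 + 0.1486 + 0.1896 + 0.1942 + 0.1544 = 1.1546
  TFR = 1.1546
Difference = 1.5717 − 1.1546 = 0.4171

0.417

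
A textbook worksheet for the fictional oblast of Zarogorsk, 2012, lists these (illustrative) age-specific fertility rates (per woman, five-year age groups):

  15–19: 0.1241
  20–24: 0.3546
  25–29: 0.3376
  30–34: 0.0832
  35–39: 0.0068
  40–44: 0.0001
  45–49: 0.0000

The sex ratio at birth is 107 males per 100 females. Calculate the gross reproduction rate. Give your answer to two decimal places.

Proportion female at birth = 100 / (100 + 107) = 0.48309.
Sum of ASFRs = 0.1241 + 0.3546 + 0.3376 + 0.0832 + 0.0068 + 0.0001 + 0.0000 = 0.9064
TFR = 5 × 0.9064 = 4.532
GRR = 0.48309 × 4.532 = 2.18936

2.19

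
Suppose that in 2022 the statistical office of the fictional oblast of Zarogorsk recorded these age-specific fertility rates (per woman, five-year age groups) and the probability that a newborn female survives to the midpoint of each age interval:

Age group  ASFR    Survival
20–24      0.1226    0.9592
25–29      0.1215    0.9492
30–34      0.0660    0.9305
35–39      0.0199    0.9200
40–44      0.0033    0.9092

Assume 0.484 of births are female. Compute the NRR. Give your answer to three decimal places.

0.764

Proportion female at birth = 0.484.
Per-age-group product (5 × ASFR × survival probability):
  20–24: 5 × 0.1226 × 0.9592 = 0.58799
  25–29: 5 × 0.1215 × 0.9492 = 0.57664
  30–34: 5 × 0.0660 × 0.9305 = 0.30707
  35–39: 5 × 0.0199 × 0.9200 = 0.09154
  40–44: 5 × 0.0033 × 0.9092 = 0.01500
Sum = 1.57824
NRR = 0.484 × 1.57824 = 0.76387
An NRR under 1 implies long-run decline under these rates.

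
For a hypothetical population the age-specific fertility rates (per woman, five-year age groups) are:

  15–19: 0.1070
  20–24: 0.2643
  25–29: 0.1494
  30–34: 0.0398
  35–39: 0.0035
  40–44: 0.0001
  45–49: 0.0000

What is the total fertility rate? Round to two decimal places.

Sum of ASFRs = 0.1070 + 0.2643 + 0.1494 + 0.0398 + 0.0035 + 0.0001 + 0.0000 = 0.5641
TFR = 5 × 0.5641 = 2.8205

2.82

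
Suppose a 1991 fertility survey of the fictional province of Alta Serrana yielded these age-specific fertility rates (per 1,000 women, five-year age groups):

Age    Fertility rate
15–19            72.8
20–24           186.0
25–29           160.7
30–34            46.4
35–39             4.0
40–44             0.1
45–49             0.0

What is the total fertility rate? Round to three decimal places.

Sum of ASFRs = 72.8 + 186.0 + 160.7 + 46.4 + 4.0 + 0.1 + 0.0 = 470.0
TFR = 5 × 470.0 / 1000 = 2.35

2.350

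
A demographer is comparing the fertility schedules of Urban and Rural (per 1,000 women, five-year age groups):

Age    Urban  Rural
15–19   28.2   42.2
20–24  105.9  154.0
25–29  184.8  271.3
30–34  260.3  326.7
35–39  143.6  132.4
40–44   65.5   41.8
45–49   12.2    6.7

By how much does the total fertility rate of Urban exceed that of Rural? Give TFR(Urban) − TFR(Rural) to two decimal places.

Urban:
  Sum of ASFRs = 28.2 + 105.9 + 184.8 + 260.3 + 143.6 + 65.5 + 12.2 = 800.5
  TFR = 5 × 800.5 / 1000 = 4.0025
Rural:
  Sum of ASFRs = 42.2 + 154.0 + 271.3 + 326.7 + 132.4 + 41.8 + 6.7 = 975.1
  TFR = 5 × 975.1 / 1000 = 4.8755
Difference = 4.0025 − 4.8755 = -0.873

-0.87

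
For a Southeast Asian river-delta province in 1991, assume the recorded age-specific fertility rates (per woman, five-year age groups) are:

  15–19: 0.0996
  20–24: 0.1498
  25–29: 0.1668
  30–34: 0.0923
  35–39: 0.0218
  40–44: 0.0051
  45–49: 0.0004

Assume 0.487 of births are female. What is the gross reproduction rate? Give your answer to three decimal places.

Proportion female at birth = 0.487.
Sum of ASFRs = 0.0996 + 0.1498 + 0.1668 + 0.0923 + 0.0218 + 0.0051 + 0.0004 = 0.5358
TFR = 5 × 0.5358 = 2.679
GRR = 0.487 × 2.679 = 1.30467

1.305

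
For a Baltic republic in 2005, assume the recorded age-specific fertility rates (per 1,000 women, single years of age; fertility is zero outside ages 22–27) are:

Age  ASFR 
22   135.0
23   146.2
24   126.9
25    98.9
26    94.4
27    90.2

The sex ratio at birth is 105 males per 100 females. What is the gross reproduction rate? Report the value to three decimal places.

Proportion female at birth = 100 / (100 + 105) = 0.48780.
Sum of ASFRs = 135.0 + 146.2 + 126.9 + 98.9 + 94.4 + 90.2 = 691.6
TFR = 691.6 / 1000 = 0.6916
GRR = 0.48780 × 0.6916 = 0.33736

0.337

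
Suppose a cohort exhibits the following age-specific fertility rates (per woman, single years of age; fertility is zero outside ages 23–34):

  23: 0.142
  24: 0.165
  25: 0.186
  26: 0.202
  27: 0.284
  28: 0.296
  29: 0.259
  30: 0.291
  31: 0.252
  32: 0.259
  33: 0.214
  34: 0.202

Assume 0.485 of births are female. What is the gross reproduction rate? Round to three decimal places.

1.335

Proportion female at birth = 0.485.
Sum of ASFRs = 0.142 + 0.165 + 0.186 + 0.202 + 0.284 + 0.296 + 0.259 + 0.291 + 0.252 + 0.259 + 0.214 + 0.202 = 2.752
TFR = 2.752
GRR = 0.485 × 2.752 = 1.33472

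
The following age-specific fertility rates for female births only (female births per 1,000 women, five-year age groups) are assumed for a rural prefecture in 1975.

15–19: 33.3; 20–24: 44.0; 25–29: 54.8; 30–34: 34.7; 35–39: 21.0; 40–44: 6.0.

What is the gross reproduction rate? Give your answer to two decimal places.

0.97

Sum of female ASFRs = 33.3 + 44.0 + 54.8 + 34.7 + 21.0 + 6.0 = 193.8
GRR = 5 × 193.8 / 1000 = 0.969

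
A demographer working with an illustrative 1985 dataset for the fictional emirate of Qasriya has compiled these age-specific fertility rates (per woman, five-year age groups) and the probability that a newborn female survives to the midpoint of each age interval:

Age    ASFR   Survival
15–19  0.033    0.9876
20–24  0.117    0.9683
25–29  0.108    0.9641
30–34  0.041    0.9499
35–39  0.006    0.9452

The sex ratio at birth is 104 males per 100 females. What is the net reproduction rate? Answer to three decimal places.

Proportion female at birth = 100 / (100 + 104) = 0.49020.
Survival-weighted fertility by age (5·fₓ·Sₓ):
  15–19: 5 × 0.033 × 0.9876 = 0.16295
  20–24: 5 × 0.117 × 0.9683 = 0.56646
  25–29: 5 × 0.108 × 0.9641 = 0.52061
  30–34: 5 × 0.041 × 0.9499 = 0.19473
  35–39: 5 × 0.006 × 0.9452 = 0.02836
Sum = 1.47311
NRR = 0.49020 × 1.47311 = 0.72212

0.722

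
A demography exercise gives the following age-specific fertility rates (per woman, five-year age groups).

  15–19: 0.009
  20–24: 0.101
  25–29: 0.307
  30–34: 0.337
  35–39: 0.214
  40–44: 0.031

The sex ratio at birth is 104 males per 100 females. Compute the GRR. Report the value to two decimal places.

Proportion female at birth = 100 / (100 + 104) = 0.49020.
Sum of ASFRs = 0.009 + 0.101 + 0.307 + 0.337 + 0.214 + 0.031 = 0.999
TFR = 5 × 0.999 = 4.995
GRR = 0.49020 × 4.995 = 2.44855

2.45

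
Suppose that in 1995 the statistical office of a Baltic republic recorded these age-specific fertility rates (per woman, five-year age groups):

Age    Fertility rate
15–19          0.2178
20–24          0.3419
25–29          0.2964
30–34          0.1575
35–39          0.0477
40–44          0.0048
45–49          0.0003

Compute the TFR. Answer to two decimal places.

5.33

Sum of ASFRs = 0.2178 + 0.3419 + 0.2964 + 0.1575 + 0.0477 + 0.0048 + 0.0003 = 1.0664
TFR = 5 × 1.0664 = 5.332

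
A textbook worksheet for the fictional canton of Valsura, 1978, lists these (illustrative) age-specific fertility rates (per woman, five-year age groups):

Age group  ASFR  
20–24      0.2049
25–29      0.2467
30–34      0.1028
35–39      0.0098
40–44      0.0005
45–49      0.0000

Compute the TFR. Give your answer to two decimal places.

Sum of ASFRs = 0.2049 + 0.2467 + 0.1028 + 0.0098 + 0.0005 + 0.0000 = 0.5647
TFR = 5 × 0.5647 = 2.8235

2.82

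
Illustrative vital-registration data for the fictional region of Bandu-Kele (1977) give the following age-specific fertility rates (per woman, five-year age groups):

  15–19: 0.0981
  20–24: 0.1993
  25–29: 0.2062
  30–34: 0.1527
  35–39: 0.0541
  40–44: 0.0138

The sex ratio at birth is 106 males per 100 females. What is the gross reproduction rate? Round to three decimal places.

Proportion female at birth = 100 / (100 + 106) = 0.48544.
Sum of ASFRs = 0.0981 + 0.1993 + 0.2062 + 0.1527 + 0.0541 + 0.0138 = 0.7242
TFR = 5 × 0.7242 = 3.621
GRR = 0.48544 × 3.621 = 1.75778

1.758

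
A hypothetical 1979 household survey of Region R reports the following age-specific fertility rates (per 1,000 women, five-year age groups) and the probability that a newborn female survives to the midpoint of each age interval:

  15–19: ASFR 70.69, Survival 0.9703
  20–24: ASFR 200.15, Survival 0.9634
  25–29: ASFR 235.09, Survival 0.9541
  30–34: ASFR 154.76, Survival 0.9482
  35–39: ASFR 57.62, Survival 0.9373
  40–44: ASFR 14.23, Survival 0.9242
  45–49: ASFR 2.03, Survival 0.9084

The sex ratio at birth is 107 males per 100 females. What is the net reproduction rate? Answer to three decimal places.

1.694

Proportion female at birth = 100 / (100 + 107) = 0.48309.
Per-age-group product (5 × ASFR × survival probability):
  15–19: 5 × 70.69/1000 × 0.9703 = 0.34295
  20–24: 5 × 200.15/1000 × 0.9634 = 0.96412
  25–29: 5 × 235.09/1000 × 0.9541 = 1.12150
  30–34: 5 × 154.76/1000 × 0.9482 = 0.73372
  35–39: 5 × 57.62/1000 × 0.9373 = 0.27004
  40–44: 5 × 14.23/1000 × 0.9242 = 0.06576
  45–49: 5 × 2.03/1000 × 0.9084 = 0.00922
Sum = 3.50731
NRR = 0.48309 × 3.50731 = 1.69435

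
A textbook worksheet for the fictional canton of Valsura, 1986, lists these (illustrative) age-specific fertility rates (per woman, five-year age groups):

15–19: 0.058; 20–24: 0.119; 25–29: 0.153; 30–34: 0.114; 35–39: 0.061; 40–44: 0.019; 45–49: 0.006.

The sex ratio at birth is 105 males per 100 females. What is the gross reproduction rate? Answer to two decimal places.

Proportion female at birth = 100 / (100 + 105) = 0.48780.
Sum of ASFRs = 0.058 + 0.119 + 0.153 + 0.114 + 0.061 + 0.019 + 0.006 = 0.530
TFR = 5 × 0.530 = 2.65
GRR = 0.48780 × 2.65 = 1.29267

1.29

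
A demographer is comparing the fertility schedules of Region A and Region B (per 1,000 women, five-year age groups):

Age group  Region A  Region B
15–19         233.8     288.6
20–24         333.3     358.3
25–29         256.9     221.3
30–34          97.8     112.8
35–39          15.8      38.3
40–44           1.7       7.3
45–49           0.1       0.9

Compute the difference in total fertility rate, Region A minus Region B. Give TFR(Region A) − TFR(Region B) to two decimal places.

Region A:
  Sum of ASFRs = 233.8 + 333.3 + 256.9 + 97.8 + 15.8 + 1.7 + 0.1 = 939.4
  TFR = 5 × 939.4 / 1000 = 4.697
Region B:
  Sum of ASFRs = 288.6 + 358.3 + 221.3 + 112.8 + 38.3 + 7.3 + 0.9 = 1027.5
  TFR = 5 × 1027.5 / 1000 = 5.1375
Difference = 4.697 − 5.1375 = -0.4405

-0.44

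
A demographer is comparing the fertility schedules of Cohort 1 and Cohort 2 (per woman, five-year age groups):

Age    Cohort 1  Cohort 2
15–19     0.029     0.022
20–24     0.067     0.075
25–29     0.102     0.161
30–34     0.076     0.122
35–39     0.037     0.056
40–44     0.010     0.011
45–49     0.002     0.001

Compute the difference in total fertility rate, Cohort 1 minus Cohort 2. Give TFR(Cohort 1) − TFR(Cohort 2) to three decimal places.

-0.625

Cohort 1:
  Sum of ASFRs = 0.029 + 0.067 + 0.102 + 0.076 + 0.037 + 0.010 + 0.002 = 0.323
  TFR = 5 × 0.323 = 1.615
Cohort 2:
  Sum of ASFRs = 0.022 + 0.075 + 0.161 + 0.122 + 0.056 + 0.011 + 0.001 = 0.448
  TFR = 5 × 0.448 = 2.24
Difference = 1.615 − 2.24 = -0.625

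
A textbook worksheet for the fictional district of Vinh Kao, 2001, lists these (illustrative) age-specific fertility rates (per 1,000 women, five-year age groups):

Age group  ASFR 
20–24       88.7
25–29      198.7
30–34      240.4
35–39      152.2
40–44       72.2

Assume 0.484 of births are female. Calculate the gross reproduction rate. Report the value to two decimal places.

Proportion female at birth = 0.484.
Sum of ASFRs = 88.7 + 198.7 + 240.4 + 152.2 + 72.2 = 752.2
TFR = 5 × 752.2 / 1000 = 3.761
GRR = 0.484 × 3.761 = 1.82032

1.82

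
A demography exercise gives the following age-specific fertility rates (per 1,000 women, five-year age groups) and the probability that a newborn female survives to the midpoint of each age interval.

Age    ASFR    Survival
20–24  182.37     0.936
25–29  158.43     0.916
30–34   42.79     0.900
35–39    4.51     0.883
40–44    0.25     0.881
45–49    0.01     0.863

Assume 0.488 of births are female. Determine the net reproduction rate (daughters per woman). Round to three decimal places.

Proportion female at birth = 0.488.
Weighting each age-specific rate by interval width and survival:
  20–24: 5 × 182.37/1000 × 0.936 = 0.85349
  25–29: 5 × 158.43/1000 × 0.916 = 0.72561
  30–34: 5 × 42.79/1000 × 0.900 = 0.19256
  35–39: 5 × 4.51/1000 × 0.883 = 0.01991
  40–44: 5 × 0.25/1000 × 0.881 = 0.00110
  45–49: 5 × 0.01/1000 × 0.863 = 0.00004
Sum = 1.79271
NRR = 0.488 × 1.79271 = 0.87484

0.875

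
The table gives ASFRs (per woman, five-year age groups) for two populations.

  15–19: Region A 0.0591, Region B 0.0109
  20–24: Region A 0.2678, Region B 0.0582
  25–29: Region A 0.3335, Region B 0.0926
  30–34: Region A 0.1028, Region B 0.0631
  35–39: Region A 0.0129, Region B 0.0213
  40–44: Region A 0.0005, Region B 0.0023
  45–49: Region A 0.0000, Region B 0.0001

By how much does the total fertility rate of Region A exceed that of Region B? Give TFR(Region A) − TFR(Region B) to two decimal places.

2.64

Region A:
  Sum of ASFRs = 0.0591 + 0.2678 + 0.3335 + 0.1028 + 0.0129 + 0.0005 + 0.0000 = 0.7766
  TFR = 5 × 0.7766 = 3.883
Region B:
  Sum of ASFRs = 0.0109 + 0.0582 + 0.0926 + 0.0631 + 0.0213 + 0.0023 + 0.0001 = 0.2485
  TFR = 5 × 0.2485 = 1.2425
Difference = 3.883 − 1.2425 = 2.6405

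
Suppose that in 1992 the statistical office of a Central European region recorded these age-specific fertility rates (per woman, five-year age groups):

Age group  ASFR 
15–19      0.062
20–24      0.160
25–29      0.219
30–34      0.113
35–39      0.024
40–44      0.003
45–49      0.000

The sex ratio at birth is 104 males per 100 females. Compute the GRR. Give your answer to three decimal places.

Proportion female at birth = 100 / (100 + 104) = 0.49020.
Sum of ASFRs = 0.062 + 0.160 + 0.219 + 0.113 + 0.024 + 0.003 + 0.000 = 0.581
TFR = 5 × 0.581 = 2.905
GRR = 0.49020 × 2.905 = 1.42403

1.424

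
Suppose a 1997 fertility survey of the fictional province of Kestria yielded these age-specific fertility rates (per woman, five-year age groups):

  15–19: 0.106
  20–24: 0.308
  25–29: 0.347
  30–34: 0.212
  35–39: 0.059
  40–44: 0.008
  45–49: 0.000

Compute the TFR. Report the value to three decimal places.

Sum of ASFRs = 0.106 + 0.308 + 0.347 + 0.212 + 0.059 + 0.008 + 0.000 = 1.040
TFR = 5 × 1.040 = 5.2

5.200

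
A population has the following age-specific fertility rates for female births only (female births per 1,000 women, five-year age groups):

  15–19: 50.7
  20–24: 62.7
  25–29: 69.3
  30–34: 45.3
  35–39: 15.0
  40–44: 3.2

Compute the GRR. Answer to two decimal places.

1.23

Sum of female ASFRs = 50.7 + 62.7 + 69.3 + 45.3 + 15.0 + 3.2 = 246.2
GRR = 5 × 246.2 / 1000 = 1.231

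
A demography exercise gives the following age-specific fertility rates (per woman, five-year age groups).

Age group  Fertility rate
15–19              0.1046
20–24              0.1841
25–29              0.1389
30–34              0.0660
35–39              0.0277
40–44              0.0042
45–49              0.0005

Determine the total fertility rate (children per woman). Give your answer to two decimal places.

Sum of ASFRs = 0.1046 + 0.1841 + 0.1389 + 0.0660 + 0.0277 + 0.0042 + 0.0005 = 0.5260
TFR = 5 × 0.5260 = 2.63

2.63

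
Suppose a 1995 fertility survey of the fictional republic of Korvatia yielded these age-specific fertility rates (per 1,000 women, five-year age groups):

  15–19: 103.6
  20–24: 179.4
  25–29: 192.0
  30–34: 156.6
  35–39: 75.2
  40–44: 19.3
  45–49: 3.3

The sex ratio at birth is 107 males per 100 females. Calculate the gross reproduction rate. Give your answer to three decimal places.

Proportion female at birth = 100 / (100 + 107) = 0.48309.
Sum of ASFRs = 103.6 + 179.4 + 192.0 + 156.6 + 75.2 + 19.3 + 3.3 = 729.4
TFR = 5 × 729.4 / 1000 = 3.647
GRR = 0.48309 × 3.647 = 1.76183

1.762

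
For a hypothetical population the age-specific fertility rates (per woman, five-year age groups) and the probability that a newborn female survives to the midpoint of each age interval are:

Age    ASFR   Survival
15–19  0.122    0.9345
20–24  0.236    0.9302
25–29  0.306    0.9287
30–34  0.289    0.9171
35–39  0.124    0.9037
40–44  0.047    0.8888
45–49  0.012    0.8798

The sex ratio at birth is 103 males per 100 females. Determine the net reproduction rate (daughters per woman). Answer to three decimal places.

2.579

Proportion female at birth = 100 / (100 + 103) = 0.49261.
Each age group contributes 5 × ASFR × survival:
  15–19: 5 × 0.122 × 0.9345 = 0.57005
  20–24: 5 × 0.236 × 0.9302 = 1.09764
  25–29: 5 × 0.306 × 0.9287 = 1.42091
  30–34: 5 × 0.289 × 0.9171 = 1.32521
  35–39: 5 × 0.124 × 0.9037 = 0.56029
  40–44: 5 × 0.047 × 0.8888 = 0.20887
  45–49: 5 × 0.012 × 0.8798 = 0.05279
Sum = 5.23576
NRR = 0.49261 × 5.23576 = 2.57919
NRR > 1, so each generation more than replaces itself.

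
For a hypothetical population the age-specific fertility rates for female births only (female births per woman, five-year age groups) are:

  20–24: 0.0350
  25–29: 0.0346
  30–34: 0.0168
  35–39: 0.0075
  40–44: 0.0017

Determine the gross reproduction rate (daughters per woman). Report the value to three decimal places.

Sum of female ASFRs = 0.0350 + 0.0346 + 0.0168 + 0.0075 + 0.0017 = 0.0956
GRR = 5 × 0.0956 = 0.478

0.478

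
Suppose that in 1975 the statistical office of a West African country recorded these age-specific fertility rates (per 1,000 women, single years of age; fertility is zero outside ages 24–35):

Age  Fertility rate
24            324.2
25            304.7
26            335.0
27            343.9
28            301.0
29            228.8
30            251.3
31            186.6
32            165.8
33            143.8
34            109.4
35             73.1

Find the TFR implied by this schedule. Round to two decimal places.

Sum of ASFRs = 324.2 + 304.7 + 335.0 + 343.9 + 301.0 + 228.8 + 251.3 + 186.6 + 165.8 + 143.8 + 109.4 + 73.1 = 2767.6
TFR = 2767.6 / 1000 = 2.7676

2.77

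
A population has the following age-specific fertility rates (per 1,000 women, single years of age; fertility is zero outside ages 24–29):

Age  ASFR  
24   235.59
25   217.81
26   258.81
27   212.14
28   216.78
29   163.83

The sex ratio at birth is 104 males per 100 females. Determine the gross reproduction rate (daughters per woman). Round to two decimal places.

Proportion female at birth = 100 / (100 + 104) = 0.49020.
Sum of ASFRs = 235.59 + 217.81 + 258.81 + 212.14 + 216.78 + 163.83 = 1304.96
TFR = 1304.96 / 1000 = 1.30496
GRR = 0.49020 × 1.30496 = 0.63969

0.64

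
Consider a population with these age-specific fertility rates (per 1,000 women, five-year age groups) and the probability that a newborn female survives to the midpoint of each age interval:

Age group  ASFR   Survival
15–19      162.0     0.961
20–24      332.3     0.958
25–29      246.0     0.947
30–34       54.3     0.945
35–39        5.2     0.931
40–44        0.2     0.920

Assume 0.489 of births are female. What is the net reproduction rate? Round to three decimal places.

1.866

Proportion female at birth = 0.489.
Each age group contributes 5 × ASFR × survival:
  15–19: 5 × 162.0/1000 × 0.961 = 0.77841
  20–24: 5 × 332.3/1000 × 0.958 = 1.59172
  25–29: 5 × 246.0/1000 × 0.947 = 1.16481
  30–34: 5 × 54.3/1000 × 0.945 = 0.25657
  35–39: 5 × 5.2/1000 × 0.931 = 0.02421
  40–44: 5 × 0.2/1000 × 0.920 = 0.00092
Sum = 3.81664
NRR = 0.489 × 3.81664 = 1.86634
With NRR above 1 the population is above replacement fertility.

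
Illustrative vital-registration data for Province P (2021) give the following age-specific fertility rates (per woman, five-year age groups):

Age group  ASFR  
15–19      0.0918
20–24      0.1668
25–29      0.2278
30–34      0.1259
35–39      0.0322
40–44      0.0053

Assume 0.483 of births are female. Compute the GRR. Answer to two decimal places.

Proportion female at birth = 0.483.
Sum of ASFRs = 0.0918 + 0.1668 + 0.2278 + 0.1259 + 0.0322 + 0.0053 = 0.6498
TFR = 5 × 0.6498 = 3.249
GRR = 0.483 × 3.249 = 1.56927

1.57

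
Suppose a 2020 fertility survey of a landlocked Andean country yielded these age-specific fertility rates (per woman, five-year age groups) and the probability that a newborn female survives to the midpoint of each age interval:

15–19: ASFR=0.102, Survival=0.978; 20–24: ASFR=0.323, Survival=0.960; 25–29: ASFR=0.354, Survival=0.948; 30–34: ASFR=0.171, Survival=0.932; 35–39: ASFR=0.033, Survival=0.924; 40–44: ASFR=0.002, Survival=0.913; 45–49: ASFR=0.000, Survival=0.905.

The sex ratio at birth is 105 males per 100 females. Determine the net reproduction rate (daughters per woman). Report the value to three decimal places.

Proportion female at birth = 100 / (100 + 105) = 0.48780.
Survival-weighted fertility by age (5·fₓ·Sₓ):
  15–19: 5 × 0.102 × 0.978 = 0.49878
  20–24: 5 × 0.323 × 0.960 = 1.55040
  25–29: 5 × 0.354 × 0.948 = 1.67796
  30–34: 5 × 0.171 × 0.932 = 0.79686
  35–39: 5 × 0.033 × 0.924 = 0.15246
  40–44: 5 × 0.002 × 0.913 = 0.00913
  45–49: 5 × 0.000 × 0.905 = 0.00000
Sum = 4.68559
NRR = 0.48780 × 4.68559 = 2.28563

2.286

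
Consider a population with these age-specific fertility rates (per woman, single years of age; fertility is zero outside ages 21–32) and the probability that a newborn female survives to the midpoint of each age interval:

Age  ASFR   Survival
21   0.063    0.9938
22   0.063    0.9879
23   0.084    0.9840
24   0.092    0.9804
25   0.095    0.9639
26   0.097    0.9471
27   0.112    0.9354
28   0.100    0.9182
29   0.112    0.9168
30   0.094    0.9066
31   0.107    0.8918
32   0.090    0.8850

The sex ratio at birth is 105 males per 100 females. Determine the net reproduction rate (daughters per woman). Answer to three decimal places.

0.508

Proportion female at birth = 100 / (100 + 105) = 0.48780.
Per-age-group product (1 × ASFR × survival probability):
  21: 1 × 0.063 × 0.9938 = 0.06261
  22: 1 × 0.063 × 0.9879 = 0.06224
  23: 1 × 0.084 × 0.9840 = 0.08266
  24: 1 × 0.092 × 0.9804 = 0.09020
  25: 1 × 0.095 × 0.9639 = 0.09157
  26: 1 × 0.097 × 0.9471 = 0.09187
  27: 1 × 0.112 × 0.9354 = 0.10476
  28: 1 × 0.100 × 0.9182 = 0.09182
  29: 1 × 0.112 × 0.9168 = 0.10268
  30: 1 × 0.094 × 0.9066 = 0.08522
  31: 1 × 0.107 × 0.8918 = 0.09542
  32: 1 × 0.090 × 0.8850 = 0.07965
Sum = 1.04070
NRR = 0.48780 × 1.04070 = 0.50765
NRR < 1, so the cohort does not fully replace itself.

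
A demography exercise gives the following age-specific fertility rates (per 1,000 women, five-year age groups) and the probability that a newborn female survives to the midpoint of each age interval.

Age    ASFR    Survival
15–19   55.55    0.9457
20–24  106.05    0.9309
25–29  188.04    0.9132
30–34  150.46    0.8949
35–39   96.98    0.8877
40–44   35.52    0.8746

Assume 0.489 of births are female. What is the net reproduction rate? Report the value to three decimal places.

1.405

Proportion female at birth = 0.489.
Each age group contributes 5 × ASFR × survival:
  15–19: 5 × 55.55/1000 × 0.9457 = 0.26267
  20–24: 5 × 106.05/1000 × 0.9309 = 0.49361
  25–29: 5 × 188.04/1000 × 0.9132 = 0.85859
  30–34: 5 × 150.46/1000 × 0.8949 = 0.67323
  35–39: 5 × 96.98/1000 × 0.8877 = 0.43045
  40–44: 5 × 35.52/1000 × 0.8746 = 0.15533
Sum = 2.87388
NRR = 0.489 × 2.87388 = 1.40533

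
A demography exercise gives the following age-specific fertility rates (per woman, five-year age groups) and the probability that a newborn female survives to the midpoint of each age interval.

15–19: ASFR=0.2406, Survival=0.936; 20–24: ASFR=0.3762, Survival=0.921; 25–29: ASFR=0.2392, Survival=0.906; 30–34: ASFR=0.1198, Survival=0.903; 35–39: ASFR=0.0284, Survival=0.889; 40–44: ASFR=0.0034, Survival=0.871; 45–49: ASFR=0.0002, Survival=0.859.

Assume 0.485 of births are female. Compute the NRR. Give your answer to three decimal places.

2.243

Proportion female at birth = 0.485.
Each age group contributes 5 × ASFR × survival:
  15–19: 5 × 0.2406 × 0.936 = 1.12601
  20–24: 5 × 0.3762 × 0.921 = 1.73240
  25–29: 5 × 0.2392 × 0.906 = 1.08358
  30–34: 5 × 0.1198 × 0.903 = 0.54090
  35–39: 5 × 0.0284 × 0.889 = 0.12624
  40–44: 5 × 0.0034 × 0.871 = 0.01481
  45–49: 5 × 0.0002 × 0.859 = 0.00086
Sum = 4.62480
NRR = 0.485 × 4.62480 = 2.24303
With NRR above 1 the population is above replacement fertility.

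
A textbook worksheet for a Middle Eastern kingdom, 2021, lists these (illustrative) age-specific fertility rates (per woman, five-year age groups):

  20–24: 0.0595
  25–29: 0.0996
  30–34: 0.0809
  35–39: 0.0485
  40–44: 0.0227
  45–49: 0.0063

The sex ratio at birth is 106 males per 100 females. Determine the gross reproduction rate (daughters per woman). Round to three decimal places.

0.771

Proportion female at birth = 100 / (100 + 106) = 0.48544.
Sum of ASFRs = 0.0595 + 0.0996 + 0.0809 + 0.0485 + 0.0227 + 0.0063 = 0.3175
TFR = 5 × 0.3175 = 1.5875
GRR = 0.48544 × 1.5875 = 0.77064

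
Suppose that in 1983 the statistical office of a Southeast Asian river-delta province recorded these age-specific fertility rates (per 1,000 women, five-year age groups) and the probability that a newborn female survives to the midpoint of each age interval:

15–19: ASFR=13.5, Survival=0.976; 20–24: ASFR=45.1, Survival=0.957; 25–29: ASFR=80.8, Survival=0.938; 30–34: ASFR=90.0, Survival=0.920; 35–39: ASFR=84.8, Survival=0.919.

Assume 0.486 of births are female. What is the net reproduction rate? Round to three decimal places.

Proportion female at birth = 0.486.
Per-age-group product (5 × ASFR × survival probability):
  15–19: 5 × 13.5/1000 × 0.976 = 0.06588
  20–24: 5 × 45.1/1000 × 0.957 = 0.21580
  25–29: 5 × 80.8/1000 × 0.938 = 0.37895
  30–34: 5 × 90.0/1000 × 0.920 = 0.41400
  35–39: 5 × 84.8/1000 × 0.919 = 0.38966
Sum = 1.46429
NRR = 0.486 × 1.46429 = 0.71164

0.712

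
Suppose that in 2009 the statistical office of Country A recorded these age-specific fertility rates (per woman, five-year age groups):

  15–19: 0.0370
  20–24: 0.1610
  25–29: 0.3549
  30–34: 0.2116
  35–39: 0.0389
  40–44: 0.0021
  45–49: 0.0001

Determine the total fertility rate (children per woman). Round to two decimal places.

4.03

Sum of ASFRs = 0.0370 + 0.1610 + 0.3549 + 0.2116 + 0.0389 + 0.0021 + 0.0001 = 0.8056
TFR = 5 × 0.8056 = 4.028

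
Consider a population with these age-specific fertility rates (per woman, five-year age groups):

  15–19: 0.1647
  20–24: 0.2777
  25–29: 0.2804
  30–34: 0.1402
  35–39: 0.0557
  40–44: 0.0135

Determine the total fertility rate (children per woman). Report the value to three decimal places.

Sum of ASFRs = 0.1647 + 0.2777 + 0.2804 + 0.1402 + 0.0557 + 0.0135 = 0.9322
TFR = 5 × 0.9322 = 4.661

4.661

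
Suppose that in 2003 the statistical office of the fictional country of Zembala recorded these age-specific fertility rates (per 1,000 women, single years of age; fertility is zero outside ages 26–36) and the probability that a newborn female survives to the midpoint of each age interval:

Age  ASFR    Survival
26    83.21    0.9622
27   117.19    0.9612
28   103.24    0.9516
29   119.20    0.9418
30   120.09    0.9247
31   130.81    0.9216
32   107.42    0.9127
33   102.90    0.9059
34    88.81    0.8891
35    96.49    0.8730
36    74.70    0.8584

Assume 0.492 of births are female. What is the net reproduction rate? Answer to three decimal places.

Proportion female at birth = 0.492.
Each age group contributes 1 × ASFR × survival:
  26: 1 × 83.21/1000 × 0.9622 = 0.08006
  27: 1 × 117.19/1000 × 0.9612 = 0.11264
  28: 1 × 103.24/1000 × 0.9516 = 0.09824
  29: 1 × 119.20/1000 × 0.9418 = 0.11226
  30: 1 × 120.09/1000 × 0.9247 = 0.11105
  31: 1 × 130.81/1000 × 0.9216 = 0.12055
  32: 1 × 107.42/1000 × 0.9127 = 0.09804
  33: 1 × 102.90/1000 × 0.9059 = 0.09322
  34: 1 × 88.81/1000 × 0.8891 = 0.07896
  35: 1 × 96.49/1000 × 0.8730 = 0.08424
  36: 1 × 74.70/1000 × 0.8584 = 0.06412
Sum = 1.05338
NRR = 0.492 × 1.05338 = 0.51826
An NRR under 1 implies long-run decline under these rates.

0.518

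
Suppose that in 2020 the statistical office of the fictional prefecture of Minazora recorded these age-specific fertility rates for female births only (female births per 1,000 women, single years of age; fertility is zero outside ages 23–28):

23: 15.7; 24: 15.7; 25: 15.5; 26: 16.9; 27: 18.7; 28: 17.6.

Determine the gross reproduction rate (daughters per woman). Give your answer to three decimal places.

0.100

Sum of female ASFRs = 15.7 + 15.7 + 15.5 + 16.9 + 18.7 + 17.6 = 100.1
GRR = 100.1 / 1000 = 0.1001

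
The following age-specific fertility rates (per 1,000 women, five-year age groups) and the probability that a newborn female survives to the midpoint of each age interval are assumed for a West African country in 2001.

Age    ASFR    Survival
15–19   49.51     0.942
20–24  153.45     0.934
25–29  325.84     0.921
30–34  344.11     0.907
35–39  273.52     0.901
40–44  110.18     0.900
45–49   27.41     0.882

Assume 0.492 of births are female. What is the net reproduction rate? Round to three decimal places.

2.883

Proportion female at birth = 0.492.
Weighting each age-specific rate by interval width and survival:
  15–19: 5 × 49.51/1000 × 0.942 = 0.23319
  20–24: 5 × 153.45/1000 × 0.934 = 0.71661
  25–29: 5 × 325.84/1000 × 0.921 = 1.50049
  30–34: 5 × 344.11/1000 × 0.907 = 1.56054
  35–39: 5 × 273.52/1000 × 0.901 = 1.23221
  40–44: 5 × 110.18/1000 × 0.900 = 0.49581
  45–49: 5 × 27.41/1000 × 0.882 = 0.12088
Sum = 5.85973
NRR = 0.492 × 5.85973 = 2.88299
NRR > 1, so each generation more than replaces itself.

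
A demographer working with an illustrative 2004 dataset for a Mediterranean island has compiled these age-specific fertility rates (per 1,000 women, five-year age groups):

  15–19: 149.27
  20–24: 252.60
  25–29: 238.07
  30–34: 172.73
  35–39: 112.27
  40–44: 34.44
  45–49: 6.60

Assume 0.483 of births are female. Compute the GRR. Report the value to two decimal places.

Proportion female at birth = 0.483.
Sum of ASFRs = 149.27 + 252.60 + 238.07 + 172.73 + 112.27 + 34.44 + 6.60 = 965.98
TFR = 5 × 965.98 / 1000 = 4.8299
GRR = 0.483 × 4.8299 = 2.33284

2.33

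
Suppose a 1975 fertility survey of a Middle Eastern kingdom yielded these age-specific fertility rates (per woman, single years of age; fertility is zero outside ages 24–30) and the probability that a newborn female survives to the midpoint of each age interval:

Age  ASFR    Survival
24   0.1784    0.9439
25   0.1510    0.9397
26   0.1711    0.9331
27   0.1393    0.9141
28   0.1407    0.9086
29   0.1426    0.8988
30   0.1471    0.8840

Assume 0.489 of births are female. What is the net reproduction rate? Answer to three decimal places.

0.481

Proportion female at birth = 0.489.
Per-age-group product (1 × ASFR × survival probability):
  24: 1 × 0.1784 × 0.9439 = 0.16839
  25: 1 × 0.1510 × 0.9397 = 0.14189
  26: 1 × 0.1711 × 0.9331 = 0.15965
  27: 1 × 0.1393 × 0.9141 = 0.12733
  28: 1 × 0.1407 × 0.9086 = 0.12784
  29: 1 × 0.1426 × 0.8988 = 0.12817
  30: 1 × 0.1471 × 0.8840 = 0.13004
Sum = 0.98331
NRR = 0.489 × 0.98331 = 0.48084
An NRR under 1 implies long-run decline under these rates.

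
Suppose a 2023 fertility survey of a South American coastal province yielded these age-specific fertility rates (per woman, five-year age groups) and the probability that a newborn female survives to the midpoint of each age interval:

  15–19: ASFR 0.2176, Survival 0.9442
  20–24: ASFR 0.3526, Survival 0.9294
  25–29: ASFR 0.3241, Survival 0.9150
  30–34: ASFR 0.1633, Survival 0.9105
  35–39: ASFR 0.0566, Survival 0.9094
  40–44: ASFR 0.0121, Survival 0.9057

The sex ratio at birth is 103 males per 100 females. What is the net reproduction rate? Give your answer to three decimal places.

2.564

Proportion female at birth = 100 / (100 + 103) = 0.49261.
Weighting each age-specific rate by interval width and survival:
  15–19: 5 × 0.2176 × 0.9442 = 1.02729
  20–24: 5 × 0.3526 × 0.9294 = 1.63853
  25–29: 5 × 0.3241 × 0.9150 = 1.48276
  30–34: 5 × 0.1633 × 0.9105 = 0.74342
  35–39: 5 × 0.0566 × 0.9094 = 0.25736
  40–44: 5 × 0.0121 × 0.9057 = 0.05479
Sum = 5.20415
NRR = 0.49261 × 5.20415 = 2.56362
An NRR exceeding 1 indicates intrinsic growth under these rates.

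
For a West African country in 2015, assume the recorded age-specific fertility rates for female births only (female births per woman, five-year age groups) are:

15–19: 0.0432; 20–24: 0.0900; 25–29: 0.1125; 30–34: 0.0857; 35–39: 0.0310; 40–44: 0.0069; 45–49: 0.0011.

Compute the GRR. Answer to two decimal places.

Sum of female ASFRs = 0.0432 + 0.0900 + 0.1125 + 0.0857 + 0.0310 + 0.0069 + 0.0011 = 0.3704
GRR = 5 × 0.3704 = 1.852

1.85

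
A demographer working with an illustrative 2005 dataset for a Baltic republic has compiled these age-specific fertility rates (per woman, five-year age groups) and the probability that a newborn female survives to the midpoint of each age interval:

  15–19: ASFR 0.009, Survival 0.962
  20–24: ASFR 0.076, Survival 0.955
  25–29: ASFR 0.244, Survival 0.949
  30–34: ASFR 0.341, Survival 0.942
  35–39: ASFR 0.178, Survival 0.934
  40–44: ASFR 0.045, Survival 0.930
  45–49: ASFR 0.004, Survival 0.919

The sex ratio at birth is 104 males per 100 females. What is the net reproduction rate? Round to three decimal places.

Proportion female at birth = 100 / (100 + 104) = 0.49020.
Survival-weighted fertility by age (5·fₓ·Sₓ):
  15–19: 5 × 0.009 × 0.962 = 0.04329
  20–24: 5 × 0.076 × 0.955 = 0.36290
  25–29: 5 × 0.244 × 0.949 = 1.15778
  30–34: 5 × 0.341 × 0.942 = 1.60611
  35–39: 5 × 0.178 × 0.934 = 0.83126
  40–44: 5 × 0.045 × 0.930 = 0.20925
  45–49: 5 × 0.004 × 0.919 = 0.01838
Sum = 4.22897
NRR = 0.49020 × 4.22897 = 2.07304

2.073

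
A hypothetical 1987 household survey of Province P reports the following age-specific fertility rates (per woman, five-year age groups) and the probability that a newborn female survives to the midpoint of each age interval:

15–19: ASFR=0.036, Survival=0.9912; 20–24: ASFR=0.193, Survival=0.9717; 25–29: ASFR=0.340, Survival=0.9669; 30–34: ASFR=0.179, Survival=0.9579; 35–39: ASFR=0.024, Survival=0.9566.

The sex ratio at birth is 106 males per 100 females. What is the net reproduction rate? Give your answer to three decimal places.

1.812

Proportion female at birth = 100 / (100 + 106) = 0.48544.
Weighting each age-specific rate by interval width and survival:
  15–19: 5 × 0.036 × 0.9912 = 0.17842
  20–24: 5 × 0.193 × 0.9717 = 0.93769
  25–29: 5 × 0.340 × 0.9669 = 1.64373
  30–34: 5 × 0.179 × 0.9579 = 0.85732
  35–39: 5 × 0.024 × 0.9566 = 0.11479
Sum = 3.73195
NRR = 0.48544 × 3.73195 = 1.81164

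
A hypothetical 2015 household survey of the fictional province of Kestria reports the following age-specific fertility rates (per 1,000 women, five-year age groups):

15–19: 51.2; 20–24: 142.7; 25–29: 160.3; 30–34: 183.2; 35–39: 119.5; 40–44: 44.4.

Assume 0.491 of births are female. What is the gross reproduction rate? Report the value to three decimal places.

Proportion female at birth = 0.491.
Sum of ASFRs = 51.2 + 142.7 + 160.3 + 183.2 + 119.5 + 44.4 = 701.3
TFR = 5 × 701.3 / 1000 = 3.5065
GRR = 0.491 × 3.5065 = 1.72169

1.722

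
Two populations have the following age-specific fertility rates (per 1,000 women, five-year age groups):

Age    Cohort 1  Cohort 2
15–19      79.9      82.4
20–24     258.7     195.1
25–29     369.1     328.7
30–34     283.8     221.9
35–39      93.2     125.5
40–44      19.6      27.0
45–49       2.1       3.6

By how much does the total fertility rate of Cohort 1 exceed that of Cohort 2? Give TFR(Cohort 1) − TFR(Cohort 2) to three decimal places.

0.611

Cohort 1:
  Sum of ASFRs = 79.9 + 258.7 + 369.1 + 283.8 + 93.2 + 19.6 + 2.1 = 1106.4
  TFR = 5 × 1106.4 / 1000 = 5.532
Cohort 2:
  Sum of ASFRs = 82.4 + 195.1 + 328.7 + 221.9 + 125.5 + 27.0 + 3.6 = 984.2
  TFR = 5 × 984.2 / 1000 = 4.921
Difference = 5.532 − 4.921 = 0.611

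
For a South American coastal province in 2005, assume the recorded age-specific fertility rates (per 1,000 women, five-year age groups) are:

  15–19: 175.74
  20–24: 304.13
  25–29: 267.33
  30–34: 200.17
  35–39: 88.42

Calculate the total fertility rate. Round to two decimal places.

5.18

Sum of ASFRs = 175.74 + 304.13 + 267.33 + 200.17 + 88.42 = 1035.79
TFR = 5 × 1035.79 / 1000 = 5.17895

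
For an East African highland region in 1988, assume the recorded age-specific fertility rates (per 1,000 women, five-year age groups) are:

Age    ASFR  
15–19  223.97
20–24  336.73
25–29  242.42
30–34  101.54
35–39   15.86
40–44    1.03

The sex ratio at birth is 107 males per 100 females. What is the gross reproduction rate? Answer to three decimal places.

2.226

Proportion female at birth = 100 / (100 + 107) = 0.48309.
Sum of ASFRs = 223.97 + 336.73 + 242.42 + 101.54 + 15.86 + 1.03 = 921.55
TFR = 5 × 921.55 / 1000 = 4.60775
GRR = 0.48309 × 4.60775 = 2.22596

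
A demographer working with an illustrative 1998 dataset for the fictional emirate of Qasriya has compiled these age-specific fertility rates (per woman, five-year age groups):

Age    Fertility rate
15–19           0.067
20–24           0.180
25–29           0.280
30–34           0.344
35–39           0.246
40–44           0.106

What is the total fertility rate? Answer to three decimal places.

6.115

Sum of ASFRs = 0.067 + 0.180 + 0.280 + 0.344 + 0.246 + 0.106 = 1.223
TFR = 5 × 1.223 = 6.115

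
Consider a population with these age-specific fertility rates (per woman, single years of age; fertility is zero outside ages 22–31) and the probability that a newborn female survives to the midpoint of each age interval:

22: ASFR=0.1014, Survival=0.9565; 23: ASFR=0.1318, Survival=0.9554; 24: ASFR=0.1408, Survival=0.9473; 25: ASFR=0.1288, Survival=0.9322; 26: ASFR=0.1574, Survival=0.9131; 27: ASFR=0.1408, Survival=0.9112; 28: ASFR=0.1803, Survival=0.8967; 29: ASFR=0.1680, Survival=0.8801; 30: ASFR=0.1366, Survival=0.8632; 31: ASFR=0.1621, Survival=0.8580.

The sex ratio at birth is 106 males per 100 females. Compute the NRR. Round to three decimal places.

Proportion female at birth = 100 / (100 + 106) = 0.48544.
Survival-weighted fertility by age (1·fₓ·Sₓ):
  22: 1 × 0.1014 × 0.9565 = 0.09699
  23: 1 × 0.1318 × 0.9554 = 0.12592
  24: 1 × 0.1408 × 0.9473 = 0.13338
  25: 1 × 0.1288 × 0.9322 = 0.12007
  26: 1 × 0.1574 × 0.9131 = 0.14372
  27: 1 × 0.1408 × 0.9112 = 0.12830
  28: 1 × 0.1803 × 0.8967 = 0.16168
  29: 1 × 0.1680 × 0.8801 = 0.14786
  30: 1 × 0.1366 × 0.8632 = 0.11791
  31: 1 × 0.1621 × 0.8580 = 0.13908
Sum = 1.31491
NRR = 0.48544 × 1.31491 = 0.63831
An NRR under 1 implies long-run decline under these rates.

0.638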